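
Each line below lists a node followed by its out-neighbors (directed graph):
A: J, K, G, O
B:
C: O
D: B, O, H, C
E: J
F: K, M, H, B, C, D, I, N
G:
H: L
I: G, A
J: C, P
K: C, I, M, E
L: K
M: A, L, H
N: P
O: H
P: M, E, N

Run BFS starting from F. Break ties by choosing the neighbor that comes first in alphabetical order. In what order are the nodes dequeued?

Visit F; enqueue B, C, D, H, I, K, M, N → queue [B, C, D, H, I, K, M, N]
Visit B → queue [C, D, H, I, K, M, N]
Visit C; enqueue O → queue [D, H, I, K, M, N, O]
Visit D → queue [H, I, K, M, N, O]
Visit H; enqueue L → queue [I, K, M, N, O, L]
Visit I; enqueue A, G → queue [K, M, N, O, L, A, G]
Visit K; enqueue E → queue [M, N, O, L, A, G, E]
Visit M → queue [N, O, L, A, G, E]
Visit N; enqueue P → queue [O, L, A, G, E, P]
Visit O → queue [L, A, G, E, P]
Visit L → queue [A, G, E, P]
Visit A; enqueue J → queue [G, E, P, J]
Visit G → queue [E, P, J]
Visit E → queue [P, J]
Visit P → queue [J]
Visit J → queue []

F -> B -> C -> D -> H -> I -> K -> M -> N -> O -> L -> A -> G -> E -> P -> J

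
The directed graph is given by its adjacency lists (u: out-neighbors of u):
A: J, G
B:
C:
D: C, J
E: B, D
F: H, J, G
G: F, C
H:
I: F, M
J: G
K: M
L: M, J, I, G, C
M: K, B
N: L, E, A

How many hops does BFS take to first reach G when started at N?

Level 0: N
Level 1: A, E, L
Level 2: B, C, D, G, I, J, M
Level 3: F, K
Level 4: H
G first appears at level 2.

2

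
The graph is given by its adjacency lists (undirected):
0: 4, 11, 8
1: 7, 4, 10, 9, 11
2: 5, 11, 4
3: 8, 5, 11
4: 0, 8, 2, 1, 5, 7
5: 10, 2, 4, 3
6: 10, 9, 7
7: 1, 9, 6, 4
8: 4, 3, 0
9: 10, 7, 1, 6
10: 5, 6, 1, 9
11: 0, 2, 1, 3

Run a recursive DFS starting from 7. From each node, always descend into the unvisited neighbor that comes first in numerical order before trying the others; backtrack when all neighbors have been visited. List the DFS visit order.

7, 1, 4, 0, 8, 3, 5, 2, 11, 10, 6, 9

Visit 7
7 → 1
1 → 4
4 → 0
0 → 8
8 → 3
3 → 5
5 → 2
2 → 11
5 → 10
10 → 6
6 → 9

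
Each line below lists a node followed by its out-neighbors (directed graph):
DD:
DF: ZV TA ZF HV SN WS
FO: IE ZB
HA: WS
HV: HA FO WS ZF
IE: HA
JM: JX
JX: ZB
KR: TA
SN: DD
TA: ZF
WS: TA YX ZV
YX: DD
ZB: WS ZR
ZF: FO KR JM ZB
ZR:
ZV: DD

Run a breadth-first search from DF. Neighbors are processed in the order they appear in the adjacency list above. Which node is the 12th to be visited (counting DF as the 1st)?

ZB

Visit DF; enqueue ZV, TA, ZF, HV, SN, WS → queue [ZV, TA, ZF, HV, SN, WS]
Visit ZV; enqueue DD → queue [TA, ZF, HV, SN, WS, DD]
Visit TA → queue [ZF, HV, SN, WS, DD]
Visit ZF; enqueue FO, KR, JM, ZB → queue [HV, SN, WS, DD, FO, KR, JM, ZB]
Visit HV; enqueue HA → queue [SN, WS, DD, FO, KR, JM, ZB, HA]
Visit SN → queue [WS, DD, FO, KR, JM, ZB, HA]
Visit WS; enqueue YX → queue [DD, FO, KR, JM, ZB, HA, YX]
Visit DD → queue [FO, KR, JM, ZB, HA, YX]
Visit FO; enqueue IE → queue [KR, JM, ZB, HA, YX, IE]
Visit KR → queue [JM, ZB, HA, YX, IE]
Visit JM; enqueue JX → queue [ZB, HA, YX, IE, JX]
Visit ZB; enqueue ZR → queue [HA, YX, IE, JX, ZR]
Visit HA → queue [YX, IE, JX, ZR]
Visit YX → queue [IE, JX, ZR]
Visit IE → queue [JX, ZR]
Visit JX → queue [ZR]
Visit ZR → queue []

Visit order: DF, ZV, TA, ZF, HV, SN, WS, DD, FO, KR, JM, ZB, HA, YX, IE, JX, ZR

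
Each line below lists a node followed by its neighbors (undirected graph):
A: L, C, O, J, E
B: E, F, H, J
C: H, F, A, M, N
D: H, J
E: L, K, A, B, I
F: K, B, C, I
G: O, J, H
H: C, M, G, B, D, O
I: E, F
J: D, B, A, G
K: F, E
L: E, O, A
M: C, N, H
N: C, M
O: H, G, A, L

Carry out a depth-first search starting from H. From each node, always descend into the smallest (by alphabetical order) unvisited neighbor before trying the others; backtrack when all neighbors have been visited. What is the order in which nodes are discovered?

Visit H
H → B
B → E
E → A
A → C
C → F
F → I
F → K
C → M
M → N
A → J
J → D
J → G
G → O
O → L

H → B → E → A → C → F → I → K → M → N → J → D → G → O → L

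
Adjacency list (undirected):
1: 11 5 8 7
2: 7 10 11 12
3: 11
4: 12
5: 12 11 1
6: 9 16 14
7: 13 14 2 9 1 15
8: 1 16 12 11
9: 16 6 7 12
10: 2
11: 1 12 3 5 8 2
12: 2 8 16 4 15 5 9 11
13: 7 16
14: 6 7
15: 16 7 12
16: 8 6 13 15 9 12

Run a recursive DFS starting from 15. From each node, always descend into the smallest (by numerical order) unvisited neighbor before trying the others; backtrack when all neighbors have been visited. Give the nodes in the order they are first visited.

Visit 15
15 → 7
7 → 1
1 → 5
5 → 11
11 → 2
2 → 10
2 → 12
12 → 4
12 → 8
8 → 16
16 → 6
6 → 9
6 → 14
16 → 13
11 → 3

15 7 1 5 11 2 10 12 4 8 16 6 9 14 13 3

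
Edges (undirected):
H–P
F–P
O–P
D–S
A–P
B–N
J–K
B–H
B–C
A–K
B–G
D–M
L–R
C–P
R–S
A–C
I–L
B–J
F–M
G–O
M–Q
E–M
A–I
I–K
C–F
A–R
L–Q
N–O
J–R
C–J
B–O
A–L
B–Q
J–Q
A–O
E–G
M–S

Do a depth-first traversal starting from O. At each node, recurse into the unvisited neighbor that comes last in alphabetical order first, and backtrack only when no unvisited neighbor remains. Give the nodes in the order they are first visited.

O, P, H, B, Q, M, S, R, L, I, K, J, C, F, A, D, E, G, N

Visit O
O → P
P → H
H → B
B → Q
Q → M
M → S
S → R
R → L
L → I
I → K
K → J
J → C
C → F
C → A
S → D
M → E
E → G
B → N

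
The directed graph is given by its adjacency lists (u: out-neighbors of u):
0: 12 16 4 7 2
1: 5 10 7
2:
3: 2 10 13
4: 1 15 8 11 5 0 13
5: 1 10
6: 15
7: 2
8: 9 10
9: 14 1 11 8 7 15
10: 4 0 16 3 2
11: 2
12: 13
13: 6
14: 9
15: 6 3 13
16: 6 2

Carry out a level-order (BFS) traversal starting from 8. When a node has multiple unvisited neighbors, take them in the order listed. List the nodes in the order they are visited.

8 -> 9 -> 10 -> 14 -> 1 -> 11 -> 7 -> 15 -> 4 -> 0 -> 16 -> 3 -> 2 -> 5 -> 6 -> 13 -> 12

Visit 8; enqueue 9, 10 → queue [9, 10]
Visit 9; enqueue 14, 1, 11, 7, 15 → queue [10, 14, 1, 11, 7, 15]
Visit 10; enqueue 4, 0, 16, 3, 2 → queue [14, 1, 11, 7, 15, 4, 0, 16, 3, 2]
Visit 14 → queue [1, 11, 7, 15, 4, 0, 16, 3, 2]
Visit 1; enqueue 5 → queue [11, 7, 15, 4, 0, 16, 3, 2, 5]
Visit 11 → queue [7, 15, 4, 0, 16, 3, 2, 5]
Visit 7 → queue [15, 4, 0, 16, 3, 2, 5]
Visit 15; enqueue 6, 13 → queue [4, 0, 16, 3, 2, 5, 6, 13]
Visit 4 → queue [0, 16, 3, 2, 5, 6, 13]
Visit 0; enqueue 12 → queue [16, 3, 2, 5, 6, 13, 12]
Visit 16 → queue [3, 2, 5, 6, 13, 12]
Visit 3 → queue [2, 5, 6, 13, 12]
Visit 2 → queue [5, 6, 13, 12]
Visit 5 → queue [6, 13, 12]
Visit 6 → queue [13, 12]
Visit 13 → queue [12]
Visit 12 → queue []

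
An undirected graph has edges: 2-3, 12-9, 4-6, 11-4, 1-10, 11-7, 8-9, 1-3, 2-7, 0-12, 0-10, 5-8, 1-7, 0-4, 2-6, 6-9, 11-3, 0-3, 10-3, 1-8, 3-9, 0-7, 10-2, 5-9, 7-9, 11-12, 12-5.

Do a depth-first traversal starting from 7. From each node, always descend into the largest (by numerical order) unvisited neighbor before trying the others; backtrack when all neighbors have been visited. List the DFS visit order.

7 → 11 → 12 → 9 → 8 → 5 → 1 → 10 → 3 → 2 → 6 → 4 → 0

Visit 7
7 → 11
11 → 12
12 → 9
9 → 8
8 → 5
8 → 1
1 → 10
10 → 3
3 → 2
2 → 6
6 → 4
4 → 0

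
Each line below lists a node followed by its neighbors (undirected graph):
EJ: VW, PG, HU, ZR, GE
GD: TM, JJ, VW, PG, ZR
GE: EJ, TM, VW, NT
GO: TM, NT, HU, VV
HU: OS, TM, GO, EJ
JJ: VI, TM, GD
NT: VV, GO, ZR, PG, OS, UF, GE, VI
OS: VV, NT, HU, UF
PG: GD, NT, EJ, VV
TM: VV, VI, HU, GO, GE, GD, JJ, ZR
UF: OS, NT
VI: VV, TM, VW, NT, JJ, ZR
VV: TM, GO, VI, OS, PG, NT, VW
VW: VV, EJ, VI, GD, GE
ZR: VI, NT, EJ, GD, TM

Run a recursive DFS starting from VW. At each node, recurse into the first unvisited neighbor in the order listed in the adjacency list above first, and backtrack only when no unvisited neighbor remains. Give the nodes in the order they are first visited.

Visit VW
VW → VV
VV → TM
TM → VI
VI → NT
NT → GO
GO → HU
HU → OS
OS → UF
HU → EJ
EJ → PG
PG → GD
GD → JJ
GD → ZR
EJ → GE

VW → VV → TM → VI → NT → GO → HU → OS → UF → EJ → PG → GD → JJ → ZR → GE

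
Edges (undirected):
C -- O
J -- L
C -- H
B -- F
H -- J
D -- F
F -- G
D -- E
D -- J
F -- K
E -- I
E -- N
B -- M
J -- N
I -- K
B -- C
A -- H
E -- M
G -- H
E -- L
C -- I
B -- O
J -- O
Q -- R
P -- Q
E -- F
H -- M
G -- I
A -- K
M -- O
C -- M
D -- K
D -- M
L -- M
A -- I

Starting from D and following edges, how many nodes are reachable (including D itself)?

15

BFS from D visits: D, M, K, J, F, E, O, L, H, C, B, I, A, N, G
Reachable nodes: 15 of 18 total.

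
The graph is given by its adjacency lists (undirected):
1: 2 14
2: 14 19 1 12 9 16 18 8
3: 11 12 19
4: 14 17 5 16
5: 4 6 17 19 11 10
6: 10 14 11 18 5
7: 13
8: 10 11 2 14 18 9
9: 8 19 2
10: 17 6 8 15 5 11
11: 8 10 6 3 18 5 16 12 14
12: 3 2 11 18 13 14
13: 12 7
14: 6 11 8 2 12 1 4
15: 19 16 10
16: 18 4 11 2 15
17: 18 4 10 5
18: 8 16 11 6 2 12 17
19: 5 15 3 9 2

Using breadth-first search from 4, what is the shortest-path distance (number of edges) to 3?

Level 0: 4
Level 1: 5, 14, 16, 17
Level 2: 1, 2, 6, 8, 10, 11, 12, 15, 18, 19
Level 3: 3, 9, 13
Level 4: 7
3 first appears at level 3.

3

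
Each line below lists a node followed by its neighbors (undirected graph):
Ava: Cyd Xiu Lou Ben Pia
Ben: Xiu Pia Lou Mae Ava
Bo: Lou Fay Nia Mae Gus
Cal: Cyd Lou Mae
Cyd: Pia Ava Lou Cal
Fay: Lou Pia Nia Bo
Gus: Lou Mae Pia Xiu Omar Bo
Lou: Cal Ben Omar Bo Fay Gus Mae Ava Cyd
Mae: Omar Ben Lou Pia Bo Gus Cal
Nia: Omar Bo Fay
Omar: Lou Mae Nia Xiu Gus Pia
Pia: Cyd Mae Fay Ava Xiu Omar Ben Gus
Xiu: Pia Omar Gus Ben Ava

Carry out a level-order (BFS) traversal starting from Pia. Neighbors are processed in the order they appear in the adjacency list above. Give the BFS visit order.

Pia -> Cyd -> Mae -> Fay -> Ava -> Xiu -> Omar -> Ben -> Gus -> Lou -> Cal -> Bo -> Nia

Visit Pia; enqueue Cyd, Mae, Fay, Ava, Xiu, Omar, Ben, Gus → queue [Cyd, Mae, Fay, Ava, Xiu, Omar, Ben, Gus]
Visit Cyd; enqueue Lou, Cal → queue [Mae, Fay, Ava, Xiu, Omar, Ben, Gus, Lou, Cal]
Visit Mae; enqueue Bo → queue [Fay, Ava, Xiu, Omar, Ben, Gus, Lou, Cal, Bo]
Visit Fay; enqueue Nia → queue [Ava, Xiu, Omar, Ben, Gus, Lou, Cal, Bo, Nia]
Visit Ava → queue [Xiu, Omar, Ben, Gus, Lou, Cal, Bo, Nia]
Visit Xiu → queue [Omar, Ben, Gus, Lou, Cal, Bo, Nia]
Visit Omar → queue [Ben, Gus, Lou, Cal, Bo, Nia]
Visit Ben → queue [Gus, Lou, Cal, Bo, Nia]
Visit Gus → queue [Lou, Cal, Bo, Nia]
Visit Lou → queue [Cal, Bo, Nia]
Visit Cal → queue [Bo, Nia]
Visit Bo → queue [Nia]
Visit Nia → queue []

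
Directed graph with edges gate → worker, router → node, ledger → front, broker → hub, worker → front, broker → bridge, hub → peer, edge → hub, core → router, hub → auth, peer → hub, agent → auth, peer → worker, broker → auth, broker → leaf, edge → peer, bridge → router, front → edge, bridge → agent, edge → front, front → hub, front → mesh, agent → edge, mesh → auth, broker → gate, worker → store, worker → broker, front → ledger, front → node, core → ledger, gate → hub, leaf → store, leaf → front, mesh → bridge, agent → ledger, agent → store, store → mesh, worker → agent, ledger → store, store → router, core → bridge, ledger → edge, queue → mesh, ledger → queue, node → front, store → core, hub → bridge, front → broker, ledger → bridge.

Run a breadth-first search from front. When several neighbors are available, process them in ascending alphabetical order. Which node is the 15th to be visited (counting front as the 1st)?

Visit front; enqueue broker, edge, hub, ledger, mesh, node → queue [broker, edge, hub, ledger, mesh, node]
Visit broker; enqueue auth, bridge, gate, leaf → queue [edge, hub, ledger, mesh, node, auth, bridge, gate, leaf]
Visit edge; enqueue peer → queue [hub, ledger, mesh, node, auth, bridge, gate, leaf, peer]
Visit hub → queue [ledger, mesh, node, auth, bridge, gate, leaf, peer]
Visit ledger; enqueue queue, store → queue [mesh, node, auth, bridge, gate, leaf, peer, queue, store]
Visit mesh → queue [node, auth, bridge, gate, leaf, peer, queue, store]
Visit node → queue [auth, bridge, gate, leaf, peer, queue, store]
Visit auth → queue [bridge, gate, leaf, peer, queue, store]
Visit bridge; enqueue agent, router → queue [gate, leaf, peer, queue, store, agent, router]
Visit gate; enqueue worker → queue [leaf, peer, queue, store, agent, router, worker]
Visit leaf → queue [peer, queue, store, agent, router, worker]
Visit peer → queue [queue, store, agent, router, worker]
Visit queue → queue [store, agent, router, worker]
Visit store; enqueue core → queue [agent, router, worker, core]
Visit agent → queue [router, worker, core]
Visit router → queue [worker, core]
Visit worker → queue [core]
Visit core → queue []

Visit order: front, broker, edge, hub, ledger, mesh, node, auth, bridge, gate, leaf, peer, queue, store, agent, router, worker, core

agent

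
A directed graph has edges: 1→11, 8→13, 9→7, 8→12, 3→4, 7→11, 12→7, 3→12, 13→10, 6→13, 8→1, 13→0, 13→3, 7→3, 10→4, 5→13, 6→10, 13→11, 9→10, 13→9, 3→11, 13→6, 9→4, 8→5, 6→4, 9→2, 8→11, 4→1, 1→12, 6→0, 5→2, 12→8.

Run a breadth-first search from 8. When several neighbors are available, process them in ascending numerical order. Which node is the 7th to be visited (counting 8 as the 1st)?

2

Visit 8; enqueue 1, 5, 11, 12, 13 → queue [1, 5, 11, 12, 13]
Visit 1 → queue [5, 11, 12, 13]
Visit 5; enqueue 2 → queue [11, 12, 13, 2]
Visit 11 → queue [12, 13, 2]
Visit 12; enqueue 7 → queue [13, 2, 7]
Visit 13; enqueue 0, 3, 6, 9, 10 → queue [2, 7, 0, 3, 6, 9, 10]
Visit 2 → queue [7, 0, 3, 6, 9, 10]
Visit 7 → queue [0, 3, 6, 9, 10]
Visit 0 → queue [3, 6, 9, 10]
Visit 3; enqueue 4 → queue [6, 9, 10, 4]
Visit 6 → queue [9, 10, 4]
Visit 9 → queue [10, 4]
Visit 10 → queue [4]
Visit 4 → queue []

Visit order: 8, 1, 5, 11, 12, 13, 2, 7, 0, 3, 6, 9, 10, 4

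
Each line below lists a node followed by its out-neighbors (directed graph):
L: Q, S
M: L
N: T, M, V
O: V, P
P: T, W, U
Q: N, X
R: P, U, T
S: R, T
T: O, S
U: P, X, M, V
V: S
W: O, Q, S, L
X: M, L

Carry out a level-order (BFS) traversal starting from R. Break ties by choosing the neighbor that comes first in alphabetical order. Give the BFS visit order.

Visit R; enqueue P, T, U → queue [P, T, U]
Visit P; enqueue W → queue [T, U, W]
Visit T; enqueue O, S → queue [U, W, O, S]
Visit U; enqueue M, V, X → queue [W, O, S, M, V, X]
Visit W; enqueue L, Q → queue [O, S, M, V, X, L, Q]
Visit O → queue [S, M, V, X, L, Q]
Visit S → queue [M, V, X, L, Q]
Visit M → queue [V, X, L, Q]
Visit V → queue [X, L, Q]
Visit X → queue [L, Q]
Visit L → queue [Q]
Visit Q; enqueue N → queue [N]
Visit N → queue []

R -> P -> T -> U -> W -> O -> S -> M -> V -> X -> L -> Q -> N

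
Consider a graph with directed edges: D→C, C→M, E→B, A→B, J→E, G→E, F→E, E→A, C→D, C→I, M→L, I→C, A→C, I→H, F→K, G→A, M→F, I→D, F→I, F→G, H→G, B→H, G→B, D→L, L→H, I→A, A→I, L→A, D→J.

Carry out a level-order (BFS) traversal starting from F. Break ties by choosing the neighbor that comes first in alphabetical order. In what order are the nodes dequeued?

F E G I K A B C D H M J L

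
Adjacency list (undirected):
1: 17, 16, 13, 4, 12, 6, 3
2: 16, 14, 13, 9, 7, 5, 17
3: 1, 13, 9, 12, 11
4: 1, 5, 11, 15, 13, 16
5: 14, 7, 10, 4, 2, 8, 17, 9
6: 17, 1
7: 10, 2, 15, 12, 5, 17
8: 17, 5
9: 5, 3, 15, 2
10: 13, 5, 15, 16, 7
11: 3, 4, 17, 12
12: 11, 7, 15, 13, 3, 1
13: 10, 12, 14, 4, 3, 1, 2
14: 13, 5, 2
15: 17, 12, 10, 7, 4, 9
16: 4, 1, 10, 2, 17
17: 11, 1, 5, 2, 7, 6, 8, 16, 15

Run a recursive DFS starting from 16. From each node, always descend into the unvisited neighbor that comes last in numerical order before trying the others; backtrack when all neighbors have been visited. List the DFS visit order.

16 -> 17 -> 15 -> 12 -> 13 -> 14 -> 5 -> 10 -> 7 -> 2 -> 9 -> 3 -> 11 -> 4 -> 1 -> 6 -> 8

Visit 16
16 → 17
17 → 15
15 → 12
12 → 13
13 → 14
14 → 5
5 → 10
10 → 7
7 → 2
2 → 9
9 → 3
3 → 11
11 → 4
4 → 1
1 → 6
5 → 8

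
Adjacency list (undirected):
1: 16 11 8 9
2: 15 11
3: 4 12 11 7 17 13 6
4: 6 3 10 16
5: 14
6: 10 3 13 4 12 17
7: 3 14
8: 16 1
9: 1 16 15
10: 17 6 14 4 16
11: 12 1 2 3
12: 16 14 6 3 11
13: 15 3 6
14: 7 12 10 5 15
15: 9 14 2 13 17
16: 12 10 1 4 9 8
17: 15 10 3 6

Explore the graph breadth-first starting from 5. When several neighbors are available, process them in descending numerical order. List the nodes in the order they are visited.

5 14 15 12 10 7 17 13 9 2 16 11 6 3 4 1 8

Visit 5; enqueue 14 → queue [14]
Visit 14; enqueue 15, 12, 10, 7 → queue [15, 12, 10, 7]
Visit 15; enqueue 17, 13, 9, 2 → queue [12, 10, 7, 17, 13, 9, 2]
Visit 12; enqueue 16, 11, 6, 3 → queue [10, 7, 17, 13, 9, 2, 16, 11, 6, 3]
Visit 10; enqueue 4 → queue [7, 17, 13, 9, 2, 16, 11, 6, 3, 4]
Visit 7 → queue [17, 13, 9, 2, 16, 11, 6, 3, 4]
Visit 17 → queue [13, 9, 2, 16, 11, 6, 3, 4]
Visit 13 → queue [9, 2, 16, 11, 6, 3, 4]
Visit 9; enqueue 1 → queue [2, 16, 11, 6, 3, 4, 1]
Visit 2 → queue [16, 11, 6, 3, 4, 1]
Visit 16; enqueue 8 → queue [11, 6, 3, 4, 1, 8]
Visit 11 → queue [6, 3, 4, 1, 8]
Visit 6 → queue [3, 4, 1, 8]
Visit 3 → queue [4, 1, 8]
Visit 4 → queue [1, 8]
Visit 1 → queue [8]
Visit 8 → queue []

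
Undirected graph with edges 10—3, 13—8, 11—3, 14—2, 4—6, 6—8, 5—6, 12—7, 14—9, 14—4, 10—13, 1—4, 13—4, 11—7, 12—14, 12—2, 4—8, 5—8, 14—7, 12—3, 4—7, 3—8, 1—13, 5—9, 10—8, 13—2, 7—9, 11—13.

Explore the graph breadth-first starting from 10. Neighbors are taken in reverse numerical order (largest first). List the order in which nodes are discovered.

10 → 13 → 8 → 3 → 11 → 4 → 2 → 1 → 6 → 5 → 12 → 7 → 14 → 9

Visit 10; enqueue 13, 8, 3 → queue [13, 8, 3]
Visit 13; enqueue 11, 4, 2, 1 → queue [8, 3, 11, 4, 2, 1]
Visit 8; enqueue 6, 5 → queue [3, 11, 4, 2, 1, 6, 5]
Visit 3; enqueue 12 → queue [11, 4, 2, 1, 6, 5, 12]
Visit 11; enqueue 7 → queue [4, 2, 1, 6, 5, 12, 7]
Visit 4; enqueue 14 → queue [2, 1, 6, 5, 12, 7, 14]
Visit 2 → queue [1, 6, 5, 12, 7, 14]
Visit 1 → queue [6, 5, 12, 7, 14]
Visit 6 → queue [5, 12, 7, 14]
Visit 5; enqueue 9 → queue [12, 7, 14, 9]
Visit 12 → queue [7, 14, 9]
Visit 7 → queue [14, 9]
Visit 14 → queue [9]
Visit 9 → queue []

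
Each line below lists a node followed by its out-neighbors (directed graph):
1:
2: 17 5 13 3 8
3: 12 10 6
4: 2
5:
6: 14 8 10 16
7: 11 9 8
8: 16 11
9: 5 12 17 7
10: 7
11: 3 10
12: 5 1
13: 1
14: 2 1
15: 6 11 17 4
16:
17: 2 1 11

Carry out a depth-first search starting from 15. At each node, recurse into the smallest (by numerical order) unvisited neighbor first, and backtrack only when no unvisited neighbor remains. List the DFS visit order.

Visit 15
15 → 4
4 → 2
2 → 3
3 → 6
6 → 8
8 → 11
11 → 10
10 → 7
7 → 9
9 → 5
9 → 12
12 → 1
9 → 17
8 → 16
6 → 14
2 → 13

15 → 4 → 2 → 3 → 6 → 8 → 11 → 10 → 7 → 9 → 5 → 12 → 1 → 17 → 16 → 14 → 13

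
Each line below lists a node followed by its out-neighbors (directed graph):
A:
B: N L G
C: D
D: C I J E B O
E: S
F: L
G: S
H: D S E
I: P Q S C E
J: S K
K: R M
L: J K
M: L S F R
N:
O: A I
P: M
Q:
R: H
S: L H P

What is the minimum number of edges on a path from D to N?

Level 0: D
Level 1: B, C, E, I, J, O
Level 2: A, G, K, L, N, P, Q, S
Level 3: H, M, R
Level 4: F
N first appears at level 2.

2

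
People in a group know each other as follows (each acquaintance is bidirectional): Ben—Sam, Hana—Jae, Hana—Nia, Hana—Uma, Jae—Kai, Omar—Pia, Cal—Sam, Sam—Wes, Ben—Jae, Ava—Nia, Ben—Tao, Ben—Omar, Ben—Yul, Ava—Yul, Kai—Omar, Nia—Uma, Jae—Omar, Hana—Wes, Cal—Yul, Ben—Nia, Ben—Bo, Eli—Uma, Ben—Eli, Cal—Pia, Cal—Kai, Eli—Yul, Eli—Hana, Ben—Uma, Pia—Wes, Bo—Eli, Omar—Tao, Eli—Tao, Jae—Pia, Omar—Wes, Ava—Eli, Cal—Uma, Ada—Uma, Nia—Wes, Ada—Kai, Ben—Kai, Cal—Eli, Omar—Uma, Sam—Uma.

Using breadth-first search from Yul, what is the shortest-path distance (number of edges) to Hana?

2

Level 0: Yul
Level 1: Ava, Ben, Cal, Eli
Level 2: Bo, Hana, Jae, Kai, Nia, Omar, Pia, Sam, Tao, Uma
Level 3: Ada, Wes
Hana first appears at level 2.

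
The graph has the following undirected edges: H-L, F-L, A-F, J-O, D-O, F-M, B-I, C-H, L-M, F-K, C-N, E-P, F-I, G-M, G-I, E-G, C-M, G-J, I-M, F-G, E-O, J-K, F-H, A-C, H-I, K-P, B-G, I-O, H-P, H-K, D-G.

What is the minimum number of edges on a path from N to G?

3

Level 0: N
Level 1: C
Level 2: A, H, M
Level 3: F, G, I, K, L, P
Level 4: B, D, E, J, O
G first appears at level 3.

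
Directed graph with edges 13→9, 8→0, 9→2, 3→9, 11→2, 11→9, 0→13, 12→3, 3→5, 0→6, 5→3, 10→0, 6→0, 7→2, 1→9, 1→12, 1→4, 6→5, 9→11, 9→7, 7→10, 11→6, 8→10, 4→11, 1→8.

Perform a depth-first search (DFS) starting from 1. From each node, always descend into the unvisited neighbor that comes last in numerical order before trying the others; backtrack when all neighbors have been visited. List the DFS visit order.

1 → 12 → 3 → 9 → 11 → 6 → 5 → 0 → 13 → 2 → 7 → 10 → 8 → 4

Visit 1
1 → 12
12 → 3
3 → 9
9 → 11
11 → 6
6 → 5
6 → 0
0 → 13
11 → 2
9 → 7
7 → 10
1 → 8
1 → 4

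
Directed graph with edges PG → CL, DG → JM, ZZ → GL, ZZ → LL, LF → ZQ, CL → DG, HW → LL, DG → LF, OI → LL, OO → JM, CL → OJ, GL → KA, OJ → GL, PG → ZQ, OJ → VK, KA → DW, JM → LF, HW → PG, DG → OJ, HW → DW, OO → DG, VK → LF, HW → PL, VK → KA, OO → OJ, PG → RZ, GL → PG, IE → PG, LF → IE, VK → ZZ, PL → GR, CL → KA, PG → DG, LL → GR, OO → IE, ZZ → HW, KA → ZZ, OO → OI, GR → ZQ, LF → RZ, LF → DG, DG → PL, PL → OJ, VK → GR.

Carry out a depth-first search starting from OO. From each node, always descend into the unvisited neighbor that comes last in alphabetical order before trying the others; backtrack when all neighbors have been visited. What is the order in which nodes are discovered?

OO, OJ, VK, ZZ, LL, GR, ZQ, HW, PL, PG, RZ, DG, LF, IE, JM, CL, KA, DW, GL, OI

Visit OO
OO → OJ
OJ → VK
VK → ZZ
ZZ → LL
LL → GR
GR → ZQ
ZZ → HW
HW → PL
HW → PG
PG → RZ
PG → DG
DG → LF
LF → IE
DG → JM
PG → CL
CL → KA
KA → DW
ZZ → GL
OO → OI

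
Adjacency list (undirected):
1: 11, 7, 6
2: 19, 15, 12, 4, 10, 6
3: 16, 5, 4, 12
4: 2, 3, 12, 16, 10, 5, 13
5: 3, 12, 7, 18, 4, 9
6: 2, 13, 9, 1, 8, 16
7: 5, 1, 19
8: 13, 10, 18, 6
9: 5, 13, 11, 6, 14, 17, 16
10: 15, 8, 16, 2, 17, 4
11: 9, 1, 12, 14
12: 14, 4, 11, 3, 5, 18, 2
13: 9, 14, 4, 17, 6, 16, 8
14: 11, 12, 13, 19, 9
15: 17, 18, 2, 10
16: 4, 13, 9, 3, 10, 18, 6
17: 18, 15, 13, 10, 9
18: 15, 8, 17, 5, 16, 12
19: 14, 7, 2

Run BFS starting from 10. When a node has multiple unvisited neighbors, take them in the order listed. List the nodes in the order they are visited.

Visit 10; enqueue 15, 8, 16, 2, 17, 4 → queue [15, 8, 16, 2, 17, 4]
Visit 15; enqueue 18 → queue [8, 16, 2, 17, 4, 18]
Visit 8; enqueue 13, 6 → queue [16, 2, 17, 4, 18, 13, 6]
Visit 16; enqueue 9, 3 → queue [2, 17, 4, 18, 13, 6, 9, 3]
Visit 2; enqueue 19, 12 → queue [17, 4, 18, 13, 6, 9, 3, 19, 12]
Visit 17 → queue [4, 18, 13, 6, 9, 3, 19, 12]
Visit 4; enqueue 5 → queue [18, 13, 6, 9, 3, 19, 12, 5]
Visit 18 → queue [13, 6, 9, 3, 19, 12, 5]
Visit 13; enqueue 14 → queue [6, 9, 3, 19, 12, 5, 14]
Visit 6; enqueue 1 → queue [9, 3, 19, 12, 5, 14, 1]
Visit 9; enqueue 11 → queue [3, 19, 12, 5, 14, 1, 11]
Visit 3 → queue [19, 12, 5, 14, 1, 11]
Visit 19; enqueue 7 → queue [12, 5, 14, 1, 11, 7]
Visit 12 → queue [5, 14, 1, 11, 7]
Visit 5 → queue [14, 1, 11, 7]
Visit 14 → queue [1, 11, 7]
Visit 1 → queue [11, 7]
Visit 11 → queue [7]
Visit 7 → queue []

10 → 15 → 8 → 16 → 2 → 17 → 4 → 18 → 13 → 6 → 9 → 3 → 19 → 12 → 5 → 14 → 1 → 11 → 7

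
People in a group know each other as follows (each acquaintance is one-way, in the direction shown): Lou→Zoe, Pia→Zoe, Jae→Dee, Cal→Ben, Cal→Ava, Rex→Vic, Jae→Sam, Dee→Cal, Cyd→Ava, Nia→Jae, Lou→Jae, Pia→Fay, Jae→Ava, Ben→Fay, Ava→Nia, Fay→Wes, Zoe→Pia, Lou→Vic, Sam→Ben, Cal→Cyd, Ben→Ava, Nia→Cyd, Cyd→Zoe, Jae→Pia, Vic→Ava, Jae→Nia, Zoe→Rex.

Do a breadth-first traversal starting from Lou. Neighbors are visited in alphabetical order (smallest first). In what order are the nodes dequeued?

Visit Lou; enqueue Jae, Vic, Zoe → queue [Jae, Vic, Zoe]
Visit Jae; enqueue Ava, Dee, Nia, Pia, Sam → queue [Vic, Zoe, Ava, Dee, Nia, Pia, Sam]
Visit Vic → queue [Zoe, Ava, Dee, Nia, Pia, Sam]
Visit Zoe; enqueue Rex → queue [Ava, Dee, Nia, Pia, Sam, Rex]
Visit Ava → queue [Dee, Nia, Pia, Sam, Rex]
Visit Dee; enqueue Cal → queue [Nia, Pia, Sam, Rex, Cal]
Visit Nia; enqueue Cyd → queue [Pia, Sam, Rex, Cal, Cyd]
Visit Pia; enqueue Fay → queue [Sam, Rex, Cal, Cyd, Fay]
Visit Sam; enqueue Ben → queue [Rex, Cal, Cyd, Fay, Ben]
Visit Rex → queue [Cal, Cyd, Fay, Ben]
Visit Cal → queue [Cyd, Fay, Ben]
Visit Cyd → queue [Fay, Ben]
Visit Fay; enqueue Wes → queue [Ben, Wes]
Visit Ben → queue [Wes]
Visit Wes → queue []

Lou Jae Vic Zoe Ava Dee Nia Pia Sam Rex Cal Cyd Fay Ben Wes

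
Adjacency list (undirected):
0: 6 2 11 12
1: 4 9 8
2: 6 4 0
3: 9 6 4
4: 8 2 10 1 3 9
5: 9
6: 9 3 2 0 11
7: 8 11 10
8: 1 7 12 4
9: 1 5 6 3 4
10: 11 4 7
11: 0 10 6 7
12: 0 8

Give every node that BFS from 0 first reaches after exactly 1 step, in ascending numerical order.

Level 0: 0
Level 1: 2, 6, 11, 12
Level 2: 3, 4, 7, 8, 9, 10
Level 3: 1, 5

2, 6, 11, 12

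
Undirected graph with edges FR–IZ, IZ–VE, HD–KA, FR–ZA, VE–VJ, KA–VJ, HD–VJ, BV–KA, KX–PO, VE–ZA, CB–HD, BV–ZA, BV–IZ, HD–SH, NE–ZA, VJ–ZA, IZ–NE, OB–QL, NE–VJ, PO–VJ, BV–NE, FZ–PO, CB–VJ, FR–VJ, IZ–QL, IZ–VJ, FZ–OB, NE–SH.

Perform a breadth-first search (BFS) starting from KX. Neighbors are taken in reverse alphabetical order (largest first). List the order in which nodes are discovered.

KX PO VJ FZ ZA VE NE KA IZ HD FR CB OB BV SH QL

Visit KX; enqueue PO → queue [PO]
Visit PO; enqueue VJ, FZ → queue [VJ, FZ]
Visit VJ; enqueue ZA, VE, NE, KA, IZ, HD, FR, CB → queue [FZ, ZA, VE, NE, KA, IZ, HD, FR, CB]
Visit FZ; enqueue OB → queue [ZA, VE, NE, KA, IZ, HD, FR, CB, OB]
Visit ZA; enqueue BV → queue [VE, NE, KA, IZ, HD, FR, CB, OB, BV]
Visit VE → queue [NE, KA, IZ, HD, FR, CB, OB, BV]
Visit NE; enqueue SH → queue [KA, IZ, HD, FR, CB, OB, BV, SH]
Visit KA → queue [IZ, HD, FR, CB, OB, BV, SH]
Visit IZ; enqueue QL → queue [HD, FR, CB, OB, BV, SH, QL]
Visit HD → queue [FR, CB, OB, BV, SH, QL]
Visit FR → queue [CB, OB, BV, SH, QL]
Visit CB → queue [OB, BV, SH, QL]
Visit OB → queue [BV, SH, QL]
Visit BV → queue [SH, QL]
Visit SH → queue [QL]
Visit QL → queue []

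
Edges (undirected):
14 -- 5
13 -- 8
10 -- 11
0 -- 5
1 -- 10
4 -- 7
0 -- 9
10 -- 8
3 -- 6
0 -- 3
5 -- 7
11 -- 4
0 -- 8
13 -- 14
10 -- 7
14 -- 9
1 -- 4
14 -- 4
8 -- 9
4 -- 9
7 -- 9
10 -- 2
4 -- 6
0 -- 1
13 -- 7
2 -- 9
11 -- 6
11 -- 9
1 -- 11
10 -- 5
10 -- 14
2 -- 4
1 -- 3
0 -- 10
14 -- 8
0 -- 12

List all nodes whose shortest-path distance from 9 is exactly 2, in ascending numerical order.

1, 3, 5, 6, 10, 12, 13

Level 0: 9
Level 1: 0, 2, 4, 7, 8, 11, 14
Level 2: 1, 3, 5, 6, 10, 12, 13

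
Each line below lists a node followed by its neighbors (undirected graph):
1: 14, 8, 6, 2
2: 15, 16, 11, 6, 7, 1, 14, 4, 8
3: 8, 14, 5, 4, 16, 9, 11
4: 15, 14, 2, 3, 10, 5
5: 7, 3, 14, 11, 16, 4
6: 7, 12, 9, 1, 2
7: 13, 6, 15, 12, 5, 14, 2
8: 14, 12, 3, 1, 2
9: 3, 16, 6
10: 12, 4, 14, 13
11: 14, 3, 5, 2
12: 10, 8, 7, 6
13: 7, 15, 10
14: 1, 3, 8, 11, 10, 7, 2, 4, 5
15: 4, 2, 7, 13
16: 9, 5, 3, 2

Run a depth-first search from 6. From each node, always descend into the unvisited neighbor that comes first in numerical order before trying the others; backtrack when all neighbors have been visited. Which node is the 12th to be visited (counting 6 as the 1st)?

Visit 6
6 → 1
1 → 2
2 → 4
4 → 3
3 → 5
5 → 7
7 → 12
12 → 8
8 → 14
14 → 10
10 → 13
13 → 15
14 → 11
5 → 16
16 → 9

Visit order: 6, 1, 2, 4, 3, 5, 7, 12, 8, 14, 10, 13, 15, 11, 16, 9

13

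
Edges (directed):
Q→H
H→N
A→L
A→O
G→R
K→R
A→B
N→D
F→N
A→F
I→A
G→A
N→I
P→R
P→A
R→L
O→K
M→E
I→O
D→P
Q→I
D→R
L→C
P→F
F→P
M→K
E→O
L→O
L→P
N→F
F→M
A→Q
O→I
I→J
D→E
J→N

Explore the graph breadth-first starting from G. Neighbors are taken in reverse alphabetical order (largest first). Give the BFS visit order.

G, R, A, L, Q, O, F, B, P, C, I, H, K, N, M, J, D, E

Visit G; enqueue R, A → queue [R, A]
Visit R; enqueue L → queue [A, L]
Visit A; enqueue Q, O, F, B → queue [L, Q, O, F, B]
Visit L; enqueue P, C → queue [Q, O, F, B, P, C]
Visit Q; enqueue I, H → queue [O, F, B, P, C, I, H]
Visit O; enqueue K → queue [F, B, P, C, I, H, K]
Visit F; enqueue N, M → queue [B, P, C, I, H, K, N, M]
Visit B → queue [P, C, I, H, K, N, M]
Visit P → queue [C, I, H, K, N, M]
Visit C → queue [I, H, K, N, M]
Visit I; enqueue J → queue [H, K, N, M, J]
Visit H → queue [K, N, M, J]
Visit K → queue [N, M, J]
Visit N; enqueue D → queue [M, J, D]
Visit M; enqueue E → queue [J, D, E]
Visit J → queue [D, E]
Visit D → queue [E]
Visit E → queue []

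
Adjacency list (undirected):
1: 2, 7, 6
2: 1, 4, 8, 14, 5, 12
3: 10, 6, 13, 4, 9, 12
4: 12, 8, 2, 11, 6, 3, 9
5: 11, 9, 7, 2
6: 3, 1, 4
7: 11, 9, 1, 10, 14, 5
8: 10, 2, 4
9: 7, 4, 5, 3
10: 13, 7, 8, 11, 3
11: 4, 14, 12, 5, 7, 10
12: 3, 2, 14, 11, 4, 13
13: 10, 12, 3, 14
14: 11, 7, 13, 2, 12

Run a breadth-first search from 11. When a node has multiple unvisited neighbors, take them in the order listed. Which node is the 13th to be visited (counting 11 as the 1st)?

Visit 11; enqueue 4, 14, 12, 5, 7, 10 → queue [4, 14, 12, 5, 7, 10]
Visit 4; enqueue 8, 2, 6, 3, 9 → queue [14, 12, 5, 7, 10, 8, 2, 6, 3, 9]
Visit 14; enqueue 13 → queue [12, 5, 7, 10, 8, 2, 6, 3, 9, 13]
Visit 12 → queue [5, 7, 10, 8, 2, 6, 3, 9, 13]
Visit 5 → queue [7, 10, 8, 2, 6, 3, 9, 13]
Visit 7; enqueue 1 → queue [10, 8, 2, 6, 3, 9, 13, 1]
Visit 10 → queue [8, 2, 6, 3, 9, 13, 1]
Visit 8 → queue [2, 6, 3, 9, 13, 1]
Visit 2 → queue [6, 3, 9, 13, 1]
Visit 6 → queue [3, 9, 13, 1]
Visit 3 → queue [9, 13, 1]
Visit 9 → queue [13, 1]
Visit 13 → queue [1]
Visit 1 → queue []

Visit order: 11, 4, 14, 12, 5, 7, 10, 8, 2, 6, 3, 9, 13, 1

13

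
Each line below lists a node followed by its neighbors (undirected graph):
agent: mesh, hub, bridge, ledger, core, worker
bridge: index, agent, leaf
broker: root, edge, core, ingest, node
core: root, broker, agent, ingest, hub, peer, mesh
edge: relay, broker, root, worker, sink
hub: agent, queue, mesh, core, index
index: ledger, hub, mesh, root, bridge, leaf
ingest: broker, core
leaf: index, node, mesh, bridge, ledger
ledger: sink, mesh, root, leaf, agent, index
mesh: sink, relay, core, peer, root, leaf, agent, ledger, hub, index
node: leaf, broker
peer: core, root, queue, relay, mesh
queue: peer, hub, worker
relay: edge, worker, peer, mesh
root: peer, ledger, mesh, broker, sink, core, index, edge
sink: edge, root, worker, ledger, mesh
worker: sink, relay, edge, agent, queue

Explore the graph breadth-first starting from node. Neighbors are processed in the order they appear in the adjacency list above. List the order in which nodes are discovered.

Visit node; enqueue leaf, broker → queue [leaf, broker]
Visit leaf; enqueue index, mesh, bridge, ledger → queue [broker, index, mesh, bridge, ledger]
Visit broker; enqueue root, edge, core, ingest → queue [index, mesh, bridge, ledger, root, edge, core, ingest]
Visit index; enqueue hub → queue [mesh, bridge, ledger, root, edge, core, ingest, hub]
Visit mesh; enqueue sink, relay, peer, agent → queue [bridge, ledger, root, edge, core, ingest, hub, sink, relay, peer, agent]
Visit bridge → queue [ledger, root, edge, core, ingest, hub, sink, relay, peer, agent]
Visit ledger → queue [root, edge, core, ingest, hub, sink, relay, peer, agent]
Visit root → queue [edge, core, ingest, hub, sink, relay, peer, agent]
Visit edge; enqueue worker → queue [core, ingest, hub, sink, relay, peer, agent, worker]
Visit core → queue [ingest, hub, sink, relay, peer, agent, worker]
Visit ingest → queue [hub, sink, relay, peer, agent, worker]
Visit hub; enqueue queue → queue [sink, relay, peer, agent, worker, queue]
Visit sink → queue [relay, peer, agent, worker, queue]
Visit relay → queue [peer, agent, worker, queue]
Visit peer → queue [agent, worker, queue]
Visit agent → queue [worker, queue]
Visit worker → queue [queue]
Visit queue → queue []

node -> leaf -> broker -> index -> mesh -> bridge -> ledger -> root -> edge -> core -> ingest -> hub -> sink -> relay -> peer -> agent -> worker -> queue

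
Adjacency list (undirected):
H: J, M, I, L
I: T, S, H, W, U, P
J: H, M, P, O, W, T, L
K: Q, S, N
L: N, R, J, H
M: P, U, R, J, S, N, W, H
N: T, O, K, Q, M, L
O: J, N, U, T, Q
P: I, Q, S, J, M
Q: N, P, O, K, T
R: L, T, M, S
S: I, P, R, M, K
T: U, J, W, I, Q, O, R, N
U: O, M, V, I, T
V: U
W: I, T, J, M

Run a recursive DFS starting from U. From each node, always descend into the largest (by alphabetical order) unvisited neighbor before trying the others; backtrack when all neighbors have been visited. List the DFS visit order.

U, V, T, W, M, S, R, L, N, Q, P, J, O, H, I, K

Visit U
U → V
U → T
T → W
W → M
M → S
S → R
R → L
L → N
N → Q
Q → P
P → J
J → O
J → H
H → I
Q → K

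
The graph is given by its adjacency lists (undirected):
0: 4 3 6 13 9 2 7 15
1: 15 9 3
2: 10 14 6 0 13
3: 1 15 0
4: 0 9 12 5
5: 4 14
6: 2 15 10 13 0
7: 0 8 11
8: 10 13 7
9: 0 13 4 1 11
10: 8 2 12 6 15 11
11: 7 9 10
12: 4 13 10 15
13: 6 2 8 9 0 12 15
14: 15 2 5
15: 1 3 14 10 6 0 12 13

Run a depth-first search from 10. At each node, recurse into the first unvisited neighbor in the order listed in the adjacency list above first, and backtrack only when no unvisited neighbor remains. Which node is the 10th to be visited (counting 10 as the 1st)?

0

Visit 10
10 → 8
8 → 13
13 → 6
6 → 2
2 → 14
14 → 15
15 → 1
1 → 9
9 → 0
0 → 4
4 → 12
4 → 5
0 → 3
0 → 7
7 → 11

Visit order: 10, 8, 13, 6, 2, 14, 15, 1, 9, 0, 4, 12, 5, 3, 7, 11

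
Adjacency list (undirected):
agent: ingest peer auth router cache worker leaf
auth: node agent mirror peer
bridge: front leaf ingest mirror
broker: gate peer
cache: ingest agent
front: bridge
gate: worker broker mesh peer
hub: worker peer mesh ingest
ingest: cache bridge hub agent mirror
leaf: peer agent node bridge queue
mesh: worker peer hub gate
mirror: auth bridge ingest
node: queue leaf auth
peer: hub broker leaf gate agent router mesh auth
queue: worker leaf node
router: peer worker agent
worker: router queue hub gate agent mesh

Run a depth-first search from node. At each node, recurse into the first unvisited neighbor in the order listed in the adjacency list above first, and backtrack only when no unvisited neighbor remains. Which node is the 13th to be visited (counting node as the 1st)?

auth

Visit node
node → queue
queue → worker
worker → router
router → peer
peer → hub
hub → mesh
mesh → gate
gate → broker
hub → ingest
ingest → cache
cache → agent
agent → auth
auth → mirror
mirror → bridge
bridge → front
bridge → leaf

Visit order: node, queue, worker, router, peer, hub, mesh, gate, broker, ingest, cache, agent, auth, mirror, bridge, front, leaf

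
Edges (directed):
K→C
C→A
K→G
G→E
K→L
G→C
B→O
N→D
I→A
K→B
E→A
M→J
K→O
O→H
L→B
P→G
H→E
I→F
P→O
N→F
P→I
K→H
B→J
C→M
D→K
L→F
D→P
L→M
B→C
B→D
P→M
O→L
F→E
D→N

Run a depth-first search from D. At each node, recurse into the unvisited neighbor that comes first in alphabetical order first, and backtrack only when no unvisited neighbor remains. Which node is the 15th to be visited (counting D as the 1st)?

P

Visit D
D → K
K → B
B → C
C → A
C → M
M → J
B → O
O → H
H → E
O → L
L → F
K → G
D → N
D → P
P → I

Visit order: D, K, B, C, A, M, J, O, H, E, L, F, G, N, P, I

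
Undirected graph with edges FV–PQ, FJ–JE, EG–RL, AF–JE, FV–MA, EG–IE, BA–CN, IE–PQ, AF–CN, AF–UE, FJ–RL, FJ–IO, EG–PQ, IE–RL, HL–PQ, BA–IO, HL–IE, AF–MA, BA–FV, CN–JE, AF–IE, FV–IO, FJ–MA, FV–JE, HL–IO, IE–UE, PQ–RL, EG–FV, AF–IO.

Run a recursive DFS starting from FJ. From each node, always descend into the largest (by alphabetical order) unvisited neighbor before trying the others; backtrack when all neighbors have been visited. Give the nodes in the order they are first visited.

FJ -> RL -> PQ -> IE -> UE -> AF -> MA -> FV -> JE -> CN -> BA -> IO -> HL -> EG

Visit FJ
FJ → RL
RL → PQ
PQ → IE
IE → UE
UE → AF
AF → MA
MA → FV
FV → JE
JE → CN
CN → BA
BA → IO
IO → HL
FV → EG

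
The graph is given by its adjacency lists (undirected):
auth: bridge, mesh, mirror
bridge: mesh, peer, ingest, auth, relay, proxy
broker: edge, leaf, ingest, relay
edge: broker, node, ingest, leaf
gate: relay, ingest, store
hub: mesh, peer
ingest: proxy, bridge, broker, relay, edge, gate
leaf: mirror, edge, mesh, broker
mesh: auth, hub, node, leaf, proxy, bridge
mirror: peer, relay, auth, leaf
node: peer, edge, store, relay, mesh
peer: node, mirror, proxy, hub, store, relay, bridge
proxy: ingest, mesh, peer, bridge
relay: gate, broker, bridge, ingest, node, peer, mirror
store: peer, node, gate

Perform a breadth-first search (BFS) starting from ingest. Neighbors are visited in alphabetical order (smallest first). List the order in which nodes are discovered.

Visit ingest; enqueue bridge, broker, edge, gate, proxy, relay → queue [bridge, broker, edge, gate, proxy, relay]
Visit bridge; enqueue auth, mesh, peer → queue [broker, edge, gate, proxy, relay, auth, mesh, peer]
Visit broker; enqueue leaf → queue [edge, gate, proxy, relay, auth, mesh, peer, leaf]
Visit edge; enqueue node → queue [gate, proxy, relay, auth, mesh, peer, leaf, node]
Visit gate; enqueue store → queue [proxy, relay, auth, mesh, peer, leaf, node, store]
Visit proxy → queue [relay, auth, mesh, peer, leaf, node, store]
Visit relay; enqueue mirror → queue [auth, mesh, peer, leaf, node, store, mirror]
Visit auth → queue [mesh, peer, leaf, node, store, mirror]
Visit mesh; enqueue hub → queue [peer, leaf, node, store, mirror, hub]
Visit peer → queue [leaf, node, store, mirror, hub]
Visit leaf → queue [node, store, mirror, hub]
Visit node → queue [store, mirror, hub]
Visit store → queue [mirror, hub]
Visit mirror → queue [hub]
Visit hub → queue []

ingest -> bridge -> broker -> edge -> gate -> proxy -> relay -> auth -> mesh -> peer -> leaf -> node -> store -> mirror -> hub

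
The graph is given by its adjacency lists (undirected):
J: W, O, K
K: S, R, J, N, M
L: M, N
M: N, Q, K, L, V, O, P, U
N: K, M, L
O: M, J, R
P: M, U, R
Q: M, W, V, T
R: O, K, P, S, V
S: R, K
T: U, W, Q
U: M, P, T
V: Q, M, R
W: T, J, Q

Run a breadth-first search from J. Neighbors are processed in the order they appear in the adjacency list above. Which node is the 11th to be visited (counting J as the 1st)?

U

Visit J; enqueue W, O, K → queue [W, O, K]
Visit W; enqueue T, Q → queue [O, K, T, Q]
Visit O; enqueue M, R → queue [K, T, Q, M, R]
Visit K; enqueue S, N → queue [T, Q, M, R, S, N]
Visit T; enqueue U → queue [Q, M, R, S, N, U]
Visit Q; enqueue V → queue [M, R, S, N, U, V]
Visit M; enqueue L, P → queue [R, S, N, U, V, L, P]
Visit R → queue [S, N, U, V, L, P]
Visit S → queue [N, U, V, L, P]
Visit N → queue [U, V, L, P]
Visit U → queue [V, L, P]
Visit V → queue [L, P]
Visit L → queue [P]
Visit P → queue []

Visit order: J, W, O, K, T, Q, M, R, S, N, U, V, L, P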